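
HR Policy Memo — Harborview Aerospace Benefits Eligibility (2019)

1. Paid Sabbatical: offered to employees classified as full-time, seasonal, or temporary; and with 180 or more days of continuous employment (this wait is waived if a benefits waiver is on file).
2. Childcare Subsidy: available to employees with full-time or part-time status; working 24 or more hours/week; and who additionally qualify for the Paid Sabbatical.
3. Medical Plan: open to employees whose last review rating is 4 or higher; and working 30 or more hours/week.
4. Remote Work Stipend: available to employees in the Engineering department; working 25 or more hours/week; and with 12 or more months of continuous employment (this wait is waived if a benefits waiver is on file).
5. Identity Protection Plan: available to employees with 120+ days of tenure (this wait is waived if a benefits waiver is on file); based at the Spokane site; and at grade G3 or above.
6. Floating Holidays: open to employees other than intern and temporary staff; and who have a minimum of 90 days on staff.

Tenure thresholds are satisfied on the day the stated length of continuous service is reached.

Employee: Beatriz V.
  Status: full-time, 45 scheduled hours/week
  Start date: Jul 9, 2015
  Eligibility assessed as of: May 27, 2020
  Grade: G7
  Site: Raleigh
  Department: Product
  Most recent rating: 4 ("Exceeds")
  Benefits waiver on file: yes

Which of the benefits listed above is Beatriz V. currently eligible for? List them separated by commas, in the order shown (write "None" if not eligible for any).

Service from Jul 9, 2015 to May 27, 2020: 1784 days.
Paid Sabbatical — status full-time ✓; benefits waiver on file ✓ → eligible.
Childcare Subsidy — status full-time ✓; 45 hrs/wk ≥ 24 ✓; eligible for Paid Sabbatical ✓ → eligible.
Medical Plan — rating 4 ≥ 4 ✓; 45 hrs/wk ≥ 30 ✓ → eligible.
Remote Work Stipend — dept Product ✗ → not eligible.
Identity Protection Plan — benefits waiver on file ✓; site Raleigh ✗ (not Spokane) → not eligible.
Floating Holidays — status full-time ✓ (not excluded); service 1784 days ≥ 90 days ✓ → eligible.

Paid Sabbatical, Childcare Subsidy, Medical Plan, Floating Holidays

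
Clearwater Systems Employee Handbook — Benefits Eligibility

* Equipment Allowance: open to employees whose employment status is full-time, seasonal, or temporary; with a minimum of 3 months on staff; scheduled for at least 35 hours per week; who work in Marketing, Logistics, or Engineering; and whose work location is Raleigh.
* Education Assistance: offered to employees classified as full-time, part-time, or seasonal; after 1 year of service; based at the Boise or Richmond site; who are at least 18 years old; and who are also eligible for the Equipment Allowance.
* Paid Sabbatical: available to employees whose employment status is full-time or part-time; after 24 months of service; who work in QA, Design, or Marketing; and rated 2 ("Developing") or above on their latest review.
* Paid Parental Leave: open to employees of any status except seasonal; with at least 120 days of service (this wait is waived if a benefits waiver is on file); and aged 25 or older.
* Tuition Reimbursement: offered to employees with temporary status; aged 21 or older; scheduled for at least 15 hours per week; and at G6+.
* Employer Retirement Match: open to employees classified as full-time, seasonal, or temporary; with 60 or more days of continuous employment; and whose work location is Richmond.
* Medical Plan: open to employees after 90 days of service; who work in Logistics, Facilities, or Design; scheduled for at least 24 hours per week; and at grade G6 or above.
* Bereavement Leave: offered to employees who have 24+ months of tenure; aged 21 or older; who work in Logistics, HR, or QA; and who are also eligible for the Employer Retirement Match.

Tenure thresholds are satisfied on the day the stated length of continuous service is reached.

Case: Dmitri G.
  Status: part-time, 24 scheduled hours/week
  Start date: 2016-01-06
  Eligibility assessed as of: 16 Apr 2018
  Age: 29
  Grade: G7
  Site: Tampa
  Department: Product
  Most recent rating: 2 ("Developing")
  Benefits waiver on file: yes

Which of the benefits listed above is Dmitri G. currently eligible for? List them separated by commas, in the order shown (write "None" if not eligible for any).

Service from 2016-01-06 to 16 Apr 2018: 831 days.
Equipment Allowance — status part-time ✗ (requires full-time, seasonal, or temporary) → not eligible.
Education Assistance — status part-time ✓; service 831 days ≥ 1 year (≈365 days) ✓; site Tampa ✗ (not Boise or Richmond) → not eligible.
Paid Sabbatical — status part-time ✓; service 831 days ≥ 24 months (≈720 days) ✓; dept Product ✗ → not eligible.
Paid Parental Leave — status part-time ✓ (not excluded); benefits waiver on file ✓; age 29 ≥ 25 ✓ → eligible.
Tuition Reimbursement — status part-time ✗ (requires temporary) → not eligible.
Employer Retirement Match — status part-time ✗ (requires full-time, seasonal, or temporary) → not eligible.
Medical Plan — service 831 days ≥ 90 days ✓; dept Product ✗ → not eligible.
Bereavement Leave — service 831 days ≥ 24 months (≈720 days) ✓; age 29 ≥ 21 ✓; dept Product ✗ → not eligible.

Paid Parental Leave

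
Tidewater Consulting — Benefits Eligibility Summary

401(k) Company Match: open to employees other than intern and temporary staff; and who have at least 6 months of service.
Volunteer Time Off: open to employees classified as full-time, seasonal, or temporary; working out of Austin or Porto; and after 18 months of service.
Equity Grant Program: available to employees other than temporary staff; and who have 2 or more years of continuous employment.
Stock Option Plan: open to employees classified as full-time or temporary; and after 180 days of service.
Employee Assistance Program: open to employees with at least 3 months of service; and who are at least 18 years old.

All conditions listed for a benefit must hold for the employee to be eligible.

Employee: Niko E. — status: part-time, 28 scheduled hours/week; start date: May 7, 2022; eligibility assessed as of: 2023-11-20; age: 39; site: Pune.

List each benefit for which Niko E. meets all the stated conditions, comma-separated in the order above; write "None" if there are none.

401(k) Company Match, Employee Assistance Program

Service from May 7, 2022 to 2023-11-20: 562 days.
401(k) Company Match — status part-time ✓ (not excluded); service 562 days ≥ 6 months (≈180 days) ✓ → eligible.
Volunteer Time Off — status part-time ✗ (requires full-time, seasonal, or temporary) → not eligible.
Equity Grant Program — status part-time ✓ (not excluded); service 562 days < 2 years (≈730 days) ✗ → not eligible.
Stock Option Plan — status part-time ✗ (requires full-time or temporary) → not eligible.
Employee Assistance Program — service 562 days ≥ 3 months (≈90 days) ✓; age 39 ≥ 18 ✓ → eligible.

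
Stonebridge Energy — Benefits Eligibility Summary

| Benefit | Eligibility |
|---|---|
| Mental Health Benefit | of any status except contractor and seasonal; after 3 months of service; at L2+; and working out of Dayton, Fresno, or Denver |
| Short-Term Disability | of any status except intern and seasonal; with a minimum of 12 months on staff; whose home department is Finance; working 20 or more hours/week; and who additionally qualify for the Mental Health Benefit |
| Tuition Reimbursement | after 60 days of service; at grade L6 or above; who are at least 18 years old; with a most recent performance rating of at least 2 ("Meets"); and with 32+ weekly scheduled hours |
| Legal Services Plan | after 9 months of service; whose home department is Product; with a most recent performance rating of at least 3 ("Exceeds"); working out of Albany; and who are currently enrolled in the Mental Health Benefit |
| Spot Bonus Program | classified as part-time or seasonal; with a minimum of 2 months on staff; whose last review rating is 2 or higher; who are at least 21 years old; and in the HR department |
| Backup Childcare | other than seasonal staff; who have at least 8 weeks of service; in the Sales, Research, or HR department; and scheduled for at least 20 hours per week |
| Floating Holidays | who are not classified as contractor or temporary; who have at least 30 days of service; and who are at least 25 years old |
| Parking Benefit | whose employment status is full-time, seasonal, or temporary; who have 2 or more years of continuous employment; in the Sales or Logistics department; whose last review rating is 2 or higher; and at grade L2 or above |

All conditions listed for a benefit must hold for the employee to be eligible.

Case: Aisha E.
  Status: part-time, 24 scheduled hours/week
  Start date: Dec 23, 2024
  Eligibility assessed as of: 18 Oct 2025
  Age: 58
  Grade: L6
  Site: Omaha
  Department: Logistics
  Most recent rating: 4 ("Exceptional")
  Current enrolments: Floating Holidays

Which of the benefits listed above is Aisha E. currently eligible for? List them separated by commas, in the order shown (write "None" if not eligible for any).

Floating Holidays

Service from Dec 23, 2024 to 18 Oct 2025: 299 days.
Mental Health Benefit — status part-time ✓ (not excluded); service 299 days ≥ 3 months (≈90 days) ✓; grade L6 ≥ L2 ✓; site Omaha ✗ (not Dayton, Fresno, or Denver) → not eligible.
Short-Term Disability — status part-time ✓ (not excluded); service 299 days < 12 months (≈360 days) ✗ → not eligible.
Tuition Reimbursement — service 299 days ≥ 60 days ✓; grade L6 ≥ L6 ✓; age 58 ≥ 18 ✓; rating 4 ≥ 2 ✓; 24 hrs/wk < 32 ✗ → not eligible.
Legal Services Plan — service 299 days ≥ 9 months (≈270 days) ✓; dept Logistics ✗ → not eligible.
Spot Bonus Program — status part-time ✓; service 299 days ≥ 2 months (≈60 days) ✓; rating 4 ≥ 2 ✓; age 58 ≥ 21 ✓; dept Logistics ✗ → not eligible.
Backup Childcare — status part-time ✓ (not excluded); service 299 days ≥ 8 weeks (≈56 days) ✓; dept Logistics ✗ → not eligible.
Floating Holidays — status part-time ✓ (not excluded); service 299 days ≥ 30 days ✓; age 58 ≥ 25 ✓ → eligible.
Parking Benefit — status part-time ✗ (requires full-time, seasonal, or temporary) → not eligible.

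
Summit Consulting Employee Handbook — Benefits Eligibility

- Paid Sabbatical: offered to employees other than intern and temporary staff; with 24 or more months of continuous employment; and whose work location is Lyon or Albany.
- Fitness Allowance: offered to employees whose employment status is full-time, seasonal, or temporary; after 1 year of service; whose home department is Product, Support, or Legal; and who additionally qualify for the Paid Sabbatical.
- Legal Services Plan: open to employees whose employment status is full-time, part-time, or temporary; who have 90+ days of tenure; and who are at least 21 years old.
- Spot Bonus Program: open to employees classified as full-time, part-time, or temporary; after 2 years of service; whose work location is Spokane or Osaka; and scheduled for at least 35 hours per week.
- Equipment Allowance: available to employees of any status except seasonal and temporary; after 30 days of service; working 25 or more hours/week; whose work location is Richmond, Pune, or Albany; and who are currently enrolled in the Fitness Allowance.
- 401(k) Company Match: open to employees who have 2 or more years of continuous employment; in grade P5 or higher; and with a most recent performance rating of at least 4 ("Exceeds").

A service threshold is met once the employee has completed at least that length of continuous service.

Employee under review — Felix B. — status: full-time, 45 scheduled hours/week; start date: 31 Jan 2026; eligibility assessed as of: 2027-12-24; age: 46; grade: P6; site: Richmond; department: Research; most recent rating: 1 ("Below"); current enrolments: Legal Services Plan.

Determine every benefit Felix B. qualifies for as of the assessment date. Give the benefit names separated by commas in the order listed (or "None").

Service from 31 Jan 2026 to 2027-12-24: 692 days.
Paid Sabbatical — status full-time ✓ (not excluded); service 692 days < 24 months (≈720 days) ✗ → not eligible.
Fitness Allowance — status full-time ✓; service 692 days ≥ 1 year (≈365 days) ✓; dept Research ✗ → not eligible.
Legal Services Plan — status full-time ✓; service 692 days ≥ 90 days ✓; age 46 ≥ 21 ✓ → eligible.
Spot Bonus Program — status full-time ✓; service 692 days < 2 years (≈730 days) ✗ → not eligible.
Equipment Allowance — status full-time ✓ (not excluded); service 692 days ≥ 30 days ✓; 45 hrs/wk ≥ 25 ✓; site Richmond ✓; not enrolled in Fitness Allowance ✗ → not eligible.
401(k) Company Match — service 692 days < 2 years (≈730 days) ✗ → not eligible.

Legal Services Plan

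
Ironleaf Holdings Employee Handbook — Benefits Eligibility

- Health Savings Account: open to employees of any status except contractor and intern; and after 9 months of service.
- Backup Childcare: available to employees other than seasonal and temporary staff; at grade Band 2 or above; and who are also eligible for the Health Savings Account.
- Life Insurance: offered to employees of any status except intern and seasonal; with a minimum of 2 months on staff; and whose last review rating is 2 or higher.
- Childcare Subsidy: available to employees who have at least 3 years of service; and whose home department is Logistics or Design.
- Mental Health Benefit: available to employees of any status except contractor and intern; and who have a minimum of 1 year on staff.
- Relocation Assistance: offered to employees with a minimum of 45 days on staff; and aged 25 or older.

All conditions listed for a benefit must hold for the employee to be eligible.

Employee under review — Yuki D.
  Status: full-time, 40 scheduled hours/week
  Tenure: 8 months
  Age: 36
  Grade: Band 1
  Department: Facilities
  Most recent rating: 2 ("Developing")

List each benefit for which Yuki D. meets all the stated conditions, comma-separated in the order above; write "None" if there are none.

Health Savings Account — status full-time ✓ (not excluded); service 8 months < 9 months ✗ → not eligible.
Backup Childcare — status full-time ✓ (not excluded); grade Band 1 < Band 2 ✗ → not eligible.
Life Insurance — status full-time ✓ (not excluded); service 8 months ≥ 2 months ✓; rating 2 ≥ 2 ✓ → eligible.
Childcare Subsidy — service 8 months < 3 years (≈1095 days) ✗ → not eligible.
Mental Health Benefit — status full-time ✓ (not excluded); service 8 months < 1 year (≈365 days) ✗ → not eligible.
Relocation Assistance — service 8 months ≥ 45 days ✓; age 36 ≥ 25 ✓ → eligible.

Life Insurance, Relocation Assistance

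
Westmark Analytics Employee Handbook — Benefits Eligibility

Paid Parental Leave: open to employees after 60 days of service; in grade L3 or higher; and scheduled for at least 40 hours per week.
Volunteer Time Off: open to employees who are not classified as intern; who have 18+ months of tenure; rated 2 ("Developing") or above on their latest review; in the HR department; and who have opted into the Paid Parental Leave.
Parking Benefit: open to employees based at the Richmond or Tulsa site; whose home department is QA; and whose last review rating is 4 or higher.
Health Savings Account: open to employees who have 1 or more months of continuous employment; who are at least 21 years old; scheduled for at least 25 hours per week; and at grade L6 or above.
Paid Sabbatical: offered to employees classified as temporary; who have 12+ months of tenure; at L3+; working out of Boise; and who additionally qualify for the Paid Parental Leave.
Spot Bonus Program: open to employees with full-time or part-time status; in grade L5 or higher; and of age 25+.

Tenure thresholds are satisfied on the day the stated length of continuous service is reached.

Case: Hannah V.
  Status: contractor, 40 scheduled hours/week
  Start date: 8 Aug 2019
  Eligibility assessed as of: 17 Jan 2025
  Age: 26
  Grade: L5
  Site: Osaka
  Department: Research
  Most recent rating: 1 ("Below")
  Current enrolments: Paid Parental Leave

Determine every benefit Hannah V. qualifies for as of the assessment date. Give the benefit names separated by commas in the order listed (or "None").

Service from 8 Aug 2019 to 17 Jan 2025: 1989 days.
Paid Parental Leave — service 1989 days ≥ 60 days ✓; grade L5 ≥ L3 ✓; 40 hrs/wk ≥ 40 ✓ → eligible.
Volunteer Time Off — status contractor ✓ (not excluded); service 1989 days ≥ 18 months (≈540 days) ✓; rating 1 < 2 ✗ → not eligible.
Parking Benefit — site Osaka ✗ (not Richmond or Tulsa) → not eligible.
Health Savings Account — service 1989 days ≥ 1 month (≈30 days) ✓; age 26 ≥ 21 ✓; 40 hrs/wk ≥ 25 ✓; grade L5 < L6 ✗ → not eligible.
Paid Sabbatical — status contractor ✗ (requires temporary) → not eligible.
Spot Bonus Program — status contractor ✗ (requires full-time or part-time) → not eligible.

Paid Parental Leave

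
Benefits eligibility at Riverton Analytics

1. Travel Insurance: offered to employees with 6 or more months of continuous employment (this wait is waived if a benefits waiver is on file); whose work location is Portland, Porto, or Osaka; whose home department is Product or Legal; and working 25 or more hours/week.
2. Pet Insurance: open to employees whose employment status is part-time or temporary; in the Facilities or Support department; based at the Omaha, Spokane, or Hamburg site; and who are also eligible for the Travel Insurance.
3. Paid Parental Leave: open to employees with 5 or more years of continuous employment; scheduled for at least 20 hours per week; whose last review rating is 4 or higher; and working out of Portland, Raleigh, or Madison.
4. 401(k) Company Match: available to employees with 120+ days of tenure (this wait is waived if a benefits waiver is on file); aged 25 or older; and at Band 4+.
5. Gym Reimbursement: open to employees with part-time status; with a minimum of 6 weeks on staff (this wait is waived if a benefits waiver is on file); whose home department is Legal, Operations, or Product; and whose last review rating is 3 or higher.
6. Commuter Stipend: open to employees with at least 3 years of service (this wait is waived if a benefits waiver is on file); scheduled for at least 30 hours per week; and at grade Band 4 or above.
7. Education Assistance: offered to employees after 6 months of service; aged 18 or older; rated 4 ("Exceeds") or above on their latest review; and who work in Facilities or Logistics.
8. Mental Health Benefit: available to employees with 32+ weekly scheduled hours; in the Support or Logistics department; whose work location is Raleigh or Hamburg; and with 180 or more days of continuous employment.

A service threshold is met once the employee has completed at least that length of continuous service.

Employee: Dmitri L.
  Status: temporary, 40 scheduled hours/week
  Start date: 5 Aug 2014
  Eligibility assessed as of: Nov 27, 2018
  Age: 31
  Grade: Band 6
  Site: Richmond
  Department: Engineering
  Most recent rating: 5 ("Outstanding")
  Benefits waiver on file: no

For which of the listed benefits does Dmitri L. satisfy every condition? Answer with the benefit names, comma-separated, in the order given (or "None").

Service from 5 Aug 2014 to Nov 27, 2018: 1575 days.
Travel Insurance — no waiver, service 1575 days ≥ 6 months (≈180 days) ✓; site Richmond ✗ (not Portland, Porto, or Osaka) → not eligible.
Pet Insurance — status temporary ✓; dept Engineering ✗ → not eligible.
Paid Parental Leave — service 1575 days < 5 years (≈1825 days) ✗ → not eligible.
401(k) Company Match — no waiver, service 1575 days ≥ 120 days ✓; age 31 ≥ 25 ✓; grade Band 6 ≥ Band 4 ✓ → eligible.
Gym Reimbursement — status temporary ✗ (requires part-time) → not eligible.
Commuter Stipend — no waiver, service 1575 days ≥ 3 years (≈1095 days) ✓; 40 hrs/wk ≥ 30 ✓; grade Band 6 ≥ Band 4 ✓ → eligible.
Education Assistance — service 1575 days ≥ 6 months (≈180 days) ✓; age 31 ≥ 18 ✓; rating 5 ≥ 4 ✓; dept Engineering ✗ → not eligible.
Mental Health Benefit — 40 hrs/wk ≥ 32 ✓; dept Engineering ✗ → not eligible.

401(k) Company Match, Commuter Stipend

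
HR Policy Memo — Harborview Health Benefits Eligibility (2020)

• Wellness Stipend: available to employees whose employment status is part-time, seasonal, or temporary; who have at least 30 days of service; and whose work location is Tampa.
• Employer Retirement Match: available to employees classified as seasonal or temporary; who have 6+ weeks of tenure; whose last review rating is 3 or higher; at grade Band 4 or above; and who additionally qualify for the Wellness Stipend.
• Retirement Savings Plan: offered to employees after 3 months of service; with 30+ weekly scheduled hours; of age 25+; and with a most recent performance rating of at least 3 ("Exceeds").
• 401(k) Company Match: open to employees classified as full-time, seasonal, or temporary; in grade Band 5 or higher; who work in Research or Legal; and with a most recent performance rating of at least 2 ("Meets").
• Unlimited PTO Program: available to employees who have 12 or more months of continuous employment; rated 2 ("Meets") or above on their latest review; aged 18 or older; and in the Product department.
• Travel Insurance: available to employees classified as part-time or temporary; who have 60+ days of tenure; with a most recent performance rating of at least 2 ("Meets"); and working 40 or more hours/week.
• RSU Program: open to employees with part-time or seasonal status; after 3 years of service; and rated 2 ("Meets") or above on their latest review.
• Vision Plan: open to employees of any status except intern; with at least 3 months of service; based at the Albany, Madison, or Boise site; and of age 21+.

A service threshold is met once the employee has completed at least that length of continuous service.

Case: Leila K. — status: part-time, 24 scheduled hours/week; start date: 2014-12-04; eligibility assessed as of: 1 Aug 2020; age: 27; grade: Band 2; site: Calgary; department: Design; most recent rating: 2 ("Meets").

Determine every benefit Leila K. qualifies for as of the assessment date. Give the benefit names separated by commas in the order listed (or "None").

RSU Program

Service from 2014-12-04 to 1 Aug 2020: 2067 days.
Wellness Stipend — status part-time ✓; service 2067 days ≥ 30 days ✓; site Calgary ✗ (not Tampa) → not eligible.
Employer Retirement Match — status part-time ✗ (requires seasonal or temporary) → not eligible.
Retirement Savings Plan — service 2067 days ≥ 3 months (≈90 days) ✓; 24 hrs/wk < 30 ✗ → not eligible.
401(k) Company Match — status part-time ✗ (requires full-time, seasonal, or temporary) → not eligible.
Unlimited PTO Program — service 2067 days ≥ 12 months (≈360 days) ✓; rating 2 ≥ 2 ✓; age 27 ≥ 18 ✓; dept Design ✗ → not eligible.
Travel Insurance — status part-time ✓; service 2067 days ≥ 60 days ✓; rating 2 ≥ 2 ✓; 24 hrs/wk < 40 ✗ → not eligible.
RSU Program — status part-time ✓; service 2067 days ≥ 3 years (≈1095 days) ✓; rating 2 ≥ 2 ✓ → eligible.
Vision Plan — status part-time ✓ (not excluded); service 2067 days ≥ 3 months (≈90 days) ✓; site Calgary ✗ (not Albany, Madison, or Boise) → not eligible.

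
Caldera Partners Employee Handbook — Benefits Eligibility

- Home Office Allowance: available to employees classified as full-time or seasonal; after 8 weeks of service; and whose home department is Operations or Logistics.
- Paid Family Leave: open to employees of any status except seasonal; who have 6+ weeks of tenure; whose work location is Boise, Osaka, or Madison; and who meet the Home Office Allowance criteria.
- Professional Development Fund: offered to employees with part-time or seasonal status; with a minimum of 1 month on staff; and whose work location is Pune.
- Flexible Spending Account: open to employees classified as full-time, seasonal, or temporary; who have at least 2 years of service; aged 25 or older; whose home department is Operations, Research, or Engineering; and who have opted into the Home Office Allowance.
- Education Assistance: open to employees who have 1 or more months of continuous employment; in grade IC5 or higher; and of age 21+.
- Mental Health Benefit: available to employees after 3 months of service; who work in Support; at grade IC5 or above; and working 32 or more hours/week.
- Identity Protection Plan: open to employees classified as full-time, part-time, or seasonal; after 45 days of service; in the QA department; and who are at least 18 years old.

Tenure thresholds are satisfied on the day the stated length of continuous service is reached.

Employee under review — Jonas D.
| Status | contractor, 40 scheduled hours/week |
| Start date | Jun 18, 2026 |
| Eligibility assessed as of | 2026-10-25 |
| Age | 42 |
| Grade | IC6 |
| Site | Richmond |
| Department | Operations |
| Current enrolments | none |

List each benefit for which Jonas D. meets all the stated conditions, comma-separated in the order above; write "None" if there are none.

Service from Jun 18, 2026 to 2026-10-25: 129 days.
Home Office Allowance — status contractor ✗ (requires full-time or seasonal) → not eligible.
Paid Family Leave — status contractor ✓ (not excluded); service 129 days ≥ 6 weeks (≈42 days) ✓; site Richmond ✗ (not Boise, Osaka, or Madison) → not eligible.
Professional Development Fund — status contractor ✗ (requires part-time or seasonal) → not eligible.
Flexible Spending Account — status contractor ✗ (requires full-time, seasonal, or temporary) → not eligible.
Education Assistance — service 129 days ≥ 1 month (≈30 days) ✓; grade IC6 ≥ IC5 ✓; age 42 ≥ 21 ✓ → eligible.
Mental Health Benefit — service 129 days ≥ 3 months (≈90 days) ✓; dept Operations ✗ → not eligible.
Identity Protection Plan — status contractor ✗ (requires full-time, part-time, or seasonal) → not eligible.

Education Assistance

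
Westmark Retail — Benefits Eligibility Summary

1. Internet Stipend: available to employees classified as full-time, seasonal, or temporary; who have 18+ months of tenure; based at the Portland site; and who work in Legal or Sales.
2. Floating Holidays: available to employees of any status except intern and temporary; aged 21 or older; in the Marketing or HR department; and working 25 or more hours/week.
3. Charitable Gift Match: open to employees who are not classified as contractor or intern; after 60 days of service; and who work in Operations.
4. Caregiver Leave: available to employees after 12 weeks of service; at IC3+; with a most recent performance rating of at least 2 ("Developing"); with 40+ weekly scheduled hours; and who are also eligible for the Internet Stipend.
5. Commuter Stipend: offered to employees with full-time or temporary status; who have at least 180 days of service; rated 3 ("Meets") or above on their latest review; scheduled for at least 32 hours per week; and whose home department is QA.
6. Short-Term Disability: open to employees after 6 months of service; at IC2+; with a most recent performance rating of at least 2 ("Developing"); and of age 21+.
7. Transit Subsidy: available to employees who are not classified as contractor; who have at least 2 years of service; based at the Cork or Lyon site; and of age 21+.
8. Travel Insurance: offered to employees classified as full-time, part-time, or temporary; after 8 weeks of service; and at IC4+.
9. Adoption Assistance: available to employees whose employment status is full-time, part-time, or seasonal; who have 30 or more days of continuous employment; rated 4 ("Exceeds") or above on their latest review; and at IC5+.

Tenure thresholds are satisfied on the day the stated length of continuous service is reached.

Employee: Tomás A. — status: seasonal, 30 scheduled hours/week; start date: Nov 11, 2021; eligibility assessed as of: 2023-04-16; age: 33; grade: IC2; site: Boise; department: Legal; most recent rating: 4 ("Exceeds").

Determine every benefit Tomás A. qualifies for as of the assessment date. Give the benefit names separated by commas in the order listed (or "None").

Service from Nov 11, 2021 to 2023-04-16: 521 days.
Internet Stipend — status seasonal ✓; service 521 days < 18 months (≈540 days) ✗ → not eligible.
Floating Holidays — status seasonal ✓ (not excluded); age 33 ≥ 21 ✓; dept Legal ✗ → not eligible.
Charitable Gift Match — status seasonal ✓ (not excluded); service 521 days ≥ 60 days ✓; dept Legal ✗ → not eligible.
Caregiver Leave — service 521 days ≥ 12 weeks (≈84 days) ✓; grade IC2 < IC3 ✗ → not eligible.
Commuter Stipend — status seasonal ✗ (requires full-time or temporary) → not eligible.
Short-Term Disability — service 521 days ≥ 6 months (≈180 days) ✓; grade IC2 ≥ IC2 ✓; rating 4 ≥ 2 ✓; age 33 ≥ 21 ✓ → eligible.
Transit Subsidy — status seasonal ✓ (not excluded); service 521 days < 2 years (≈730 days) ✗ → not eligible.
Travel Insurance — status seasonal ✗ (requires full-time, part-time, or temporary) → not eligible.
Adoption Assistance — status seasonal ✓; service 521 days ≥ 30 days ✓; rating 4 ≥ 4 ✓; grade IC2 < IC5 ✗ → not eligible.

Short-Term Disability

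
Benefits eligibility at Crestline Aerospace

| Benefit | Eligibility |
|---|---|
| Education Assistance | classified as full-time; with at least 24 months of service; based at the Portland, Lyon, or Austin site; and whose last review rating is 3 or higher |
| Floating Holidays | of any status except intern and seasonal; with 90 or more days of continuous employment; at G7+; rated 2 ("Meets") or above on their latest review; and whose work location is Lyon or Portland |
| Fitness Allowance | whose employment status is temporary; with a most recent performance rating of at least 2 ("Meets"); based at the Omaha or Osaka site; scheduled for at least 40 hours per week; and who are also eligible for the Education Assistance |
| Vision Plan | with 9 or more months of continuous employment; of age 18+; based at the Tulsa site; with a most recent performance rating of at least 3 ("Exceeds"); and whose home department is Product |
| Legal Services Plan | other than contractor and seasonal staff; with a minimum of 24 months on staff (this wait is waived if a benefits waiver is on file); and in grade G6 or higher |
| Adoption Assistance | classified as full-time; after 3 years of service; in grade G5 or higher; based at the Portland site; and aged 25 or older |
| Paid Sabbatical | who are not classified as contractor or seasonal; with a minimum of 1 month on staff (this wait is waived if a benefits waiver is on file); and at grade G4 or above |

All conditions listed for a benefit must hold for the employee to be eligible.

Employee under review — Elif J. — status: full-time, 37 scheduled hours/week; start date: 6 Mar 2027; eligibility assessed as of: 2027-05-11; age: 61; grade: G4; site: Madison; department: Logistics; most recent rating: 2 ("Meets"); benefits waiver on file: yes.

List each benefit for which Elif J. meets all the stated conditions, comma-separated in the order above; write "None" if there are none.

Service from 6 Mar 2027 to 2027-05-11: 66 days.
Education Assistance — status full-time ✓; service 66 days < 24 months (≈720 days) ✗ → not eligible.
Floating Holidays — status full-time ✓ (not excluded); service 66 days < 90 days ✗ → not eligible.
Fitness Allowance — status full-time ✗ (requires temporary) → not eligible.
Vision Plan — service 66 days < 9 months (≈270 days) ✗ → not eligible.
Legal Services Plan — status full-time ✓ (not excluded); benefits waiver on file ✓; grade G4 < G6 ✗ → not eligible.
Adoption Assistance — status full-time ✓; service 66 days < 3 years (≈1095 days) ✗ → not eligible.
Paid Sabbatical — status full-time ✓ (not excluded); benefits waiver on file ✓; grade G4 ≥ G4 ✓ → eligible.

Paid Sabbatical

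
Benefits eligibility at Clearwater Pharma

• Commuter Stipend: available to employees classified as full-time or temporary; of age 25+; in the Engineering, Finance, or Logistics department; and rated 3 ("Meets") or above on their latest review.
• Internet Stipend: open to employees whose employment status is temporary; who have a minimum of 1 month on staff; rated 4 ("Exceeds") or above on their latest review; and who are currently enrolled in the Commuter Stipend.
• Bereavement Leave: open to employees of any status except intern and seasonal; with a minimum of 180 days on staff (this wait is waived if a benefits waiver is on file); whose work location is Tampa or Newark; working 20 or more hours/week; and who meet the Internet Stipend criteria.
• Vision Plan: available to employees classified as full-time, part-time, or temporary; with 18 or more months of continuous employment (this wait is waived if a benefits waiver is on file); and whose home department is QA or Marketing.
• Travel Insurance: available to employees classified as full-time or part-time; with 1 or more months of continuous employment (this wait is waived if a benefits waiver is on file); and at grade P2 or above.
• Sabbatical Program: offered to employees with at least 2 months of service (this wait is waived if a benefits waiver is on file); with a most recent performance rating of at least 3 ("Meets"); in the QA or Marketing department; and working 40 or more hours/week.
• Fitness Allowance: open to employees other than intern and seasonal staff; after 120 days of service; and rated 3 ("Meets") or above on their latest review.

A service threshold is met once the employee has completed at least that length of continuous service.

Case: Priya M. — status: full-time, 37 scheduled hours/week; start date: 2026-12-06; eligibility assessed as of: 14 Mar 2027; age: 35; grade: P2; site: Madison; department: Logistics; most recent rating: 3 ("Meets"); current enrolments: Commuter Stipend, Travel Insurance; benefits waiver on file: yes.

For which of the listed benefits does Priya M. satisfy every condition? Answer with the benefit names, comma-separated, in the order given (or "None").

Service from 2026-12-06 to 14 Mar 2027: 98 days.
Commuter Stipend — status full-time ✓; age 35 ≥ 25 ✓; dept Logistics ✓; rating 3 ≥ 3 ✓ → eligible.
Internet Stipend — status full-time ✗ (requires temporary) → not eligible.
Bereavement Leave — status full-time ✓ (not excluded); benefits waiver on file ✓; site Madison ✗ (not Tampa or Newark) → not eligible.
Vision Plan — status full-time ✓; benefits waiver on file ✓; dept Logistics ✗ → not eligible.
Travel Insurance — status full-time ✓; benefits waiver on file ✓; grade P2 ≥ P2 ✓ → eligible.
Sabbatical Program — benefits waiver on file ✓; rating 3 ≥ 3 ✓; dept Logistics ✗ → not eligible.
Fitness Allowance — status full-time ✓ (not excluded); service 98 days < 120 days ✗ → not eligible.

Commuter Stipend, Travel Insurance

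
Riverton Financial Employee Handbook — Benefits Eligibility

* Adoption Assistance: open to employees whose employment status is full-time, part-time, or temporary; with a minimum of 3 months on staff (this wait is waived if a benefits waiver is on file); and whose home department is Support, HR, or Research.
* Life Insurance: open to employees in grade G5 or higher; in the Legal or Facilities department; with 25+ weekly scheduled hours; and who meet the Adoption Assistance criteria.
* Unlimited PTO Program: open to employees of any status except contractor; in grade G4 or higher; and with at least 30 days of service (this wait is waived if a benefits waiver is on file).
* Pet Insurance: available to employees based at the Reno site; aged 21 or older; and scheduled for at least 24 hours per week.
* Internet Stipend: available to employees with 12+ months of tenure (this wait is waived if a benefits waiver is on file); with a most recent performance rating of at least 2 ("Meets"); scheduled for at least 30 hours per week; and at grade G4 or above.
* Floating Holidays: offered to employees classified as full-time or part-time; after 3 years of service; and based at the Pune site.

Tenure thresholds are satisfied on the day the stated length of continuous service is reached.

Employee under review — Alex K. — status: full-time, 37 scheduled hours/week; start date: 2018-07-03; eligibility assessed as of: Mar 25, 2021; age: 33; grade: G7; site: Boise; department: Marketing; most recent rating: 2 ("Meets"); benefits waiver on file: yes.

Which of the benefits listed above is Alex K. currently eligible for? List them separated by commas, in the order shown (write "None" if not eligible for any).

Unlimited PTO Program, Internet Stipend

Service from 2018-07-03 to Mar 25, 2021: 996 days.
Adoption Assistance — status full-time ✓; benefits waiver on file ✓; dept Marketing ✗ → not eligible.
Life Insurance — grade G7 ≥ G5 ✓; dept Marketing ✗ → not eligible.
Unlimited PTO Program — status full-time ✓ (not excluded); grade G7 ≥ G4 ✓; benefits waiver on file ✓ → eligible.
Pet Insurance — site Boise ✗ (not Reno) → not eligible.
Internet Stipend — benefits waiver on file ✓; rating 2 ≥ 2 ✓; 37 hrs/wk ≥ 30 ✓; grade G7 ≥ G4 ✓ → eligible.
Floating Holidays — status full-time ✓; service 996 days < 3 years (≈1095 days) ✗ → not eligible.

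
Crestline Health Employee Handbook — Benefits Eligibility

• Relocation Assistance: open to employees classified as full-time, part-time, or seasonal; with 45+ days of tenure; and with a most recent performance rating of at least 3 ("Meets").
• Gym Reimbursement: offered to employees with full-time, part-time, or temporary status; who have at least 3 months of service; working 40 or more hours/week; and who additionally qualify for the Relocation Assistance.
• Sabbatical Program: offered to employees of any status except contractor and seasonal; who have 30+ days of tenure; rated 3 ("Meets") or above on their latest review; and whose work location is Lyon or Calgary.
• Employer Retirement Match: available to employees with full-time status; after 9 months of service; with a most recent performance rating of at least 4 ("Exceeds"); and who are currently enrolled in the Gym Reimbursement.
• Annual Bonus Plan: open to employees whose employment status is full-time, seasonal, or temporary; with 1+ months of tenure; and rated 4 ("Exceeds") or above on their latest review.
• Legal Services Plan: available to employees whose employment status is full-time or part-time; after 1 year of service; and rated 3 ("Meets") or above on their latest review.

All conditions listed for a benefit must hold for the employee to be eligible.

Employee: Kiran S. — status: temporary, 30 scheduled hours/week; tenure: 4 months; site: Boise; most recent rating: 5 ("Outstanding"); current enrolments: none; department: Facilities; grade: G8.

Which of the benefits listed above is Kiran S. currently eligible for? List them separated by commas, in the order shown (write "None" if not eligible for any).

Relocation Assistance — status temporary ✗ (requires full-time, part-time, or seasonal) → not eligible.
Gym Reimbursement — status temporary ✓; service 4 months ≥ 3 months ✓; 30 hrs/wk < 40 ✗ → not eligible.
Sabbatical Program — status temporary ✓ (not excluded); service 4 months ≥ 30 days ✓; rating 5 ≥ 3 ✓; site Boise ✗ (not Lyon or Calgary) → not eligible.
Employer Retirement Match — status temporary ✗ (requires full-time) → not eligible.
Annual Bonus Plan — status temporary ✓; service 4 months ≥ 1 month ✓; rating 5 ≥ 4 ✓ → eligible.
Legal Services Plan — status temporary ✗ (requires full-time or part-time) → not eligible.

Annual Bonus Plan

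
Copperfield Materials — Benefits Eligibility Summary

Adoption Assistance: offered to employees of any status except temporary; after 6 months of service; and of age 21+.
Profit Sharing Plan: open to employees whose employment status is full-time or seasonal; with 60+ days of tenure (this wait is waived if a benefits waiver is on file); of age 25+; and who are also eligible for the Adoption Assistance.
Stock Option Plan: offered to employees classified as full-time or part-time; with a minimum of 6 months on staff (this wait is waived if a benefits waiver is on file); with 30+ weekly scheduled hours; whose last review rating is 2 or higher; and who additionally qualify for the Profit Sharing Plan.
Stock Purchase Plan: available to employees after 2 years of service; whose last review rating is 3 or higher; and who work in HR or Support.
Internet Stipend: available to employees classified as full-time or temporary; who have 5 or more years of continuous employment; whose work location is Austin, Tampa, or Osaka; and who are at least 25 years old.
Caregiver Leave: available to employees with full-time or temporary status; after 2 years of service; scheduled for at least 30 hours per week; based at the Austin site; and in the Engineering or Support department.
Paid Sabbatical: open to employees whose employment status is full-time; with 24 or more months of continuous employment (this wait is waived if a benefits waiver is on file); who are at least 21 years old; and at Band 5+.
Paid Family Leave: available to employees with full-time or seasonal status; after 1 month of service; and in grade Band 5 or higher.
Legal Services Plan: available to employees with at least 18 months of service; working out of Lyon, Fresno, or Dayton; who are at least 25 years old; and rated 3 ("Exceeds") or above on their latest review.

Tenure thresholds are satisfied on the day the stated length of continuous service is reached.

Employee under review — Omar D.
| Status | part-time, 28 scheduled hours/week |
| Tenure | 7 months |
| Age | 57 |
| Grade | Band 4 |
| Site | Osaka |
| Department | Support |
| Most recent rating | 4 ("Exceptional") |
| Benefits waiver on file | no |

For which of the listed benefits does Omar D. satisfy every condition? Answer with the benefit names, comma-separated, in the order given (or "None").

Adoption Assistance

Adoption Assistance — status part-time ✓ (not excluded); service 7 months ≥ 6 months ✓; age 57 ≥ 21 ✓ → eligible.
Profit Sharing Plan — status part-time ✗ (requires full-time or seasonal) → not eligible.
Stock Option Plan — status part-time ✓; no waiver, service 7 months ≥ 6 months ✓; 28 hrs/wk < 30 ✗ → not eligible.
Stock Purchase Plan — service 7 months < 2 years (≈730 days) ✗ → not eligible.
Internet Stipend — status part-time ✗ (requires full-time or temporary) → not eligible.
Caregiver Leave — status part-time ✗ (requires full-time or temporary) → not eligible.
Paid Sabbatical — status part-time ✗ (requires full-time) → not eligible.
Paid Family Leave — status part-time ✗ (requires full-time or seasonal) → not eligible.
Legal Services Plan — service 7 months < 18 months ✗ → not eligible.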